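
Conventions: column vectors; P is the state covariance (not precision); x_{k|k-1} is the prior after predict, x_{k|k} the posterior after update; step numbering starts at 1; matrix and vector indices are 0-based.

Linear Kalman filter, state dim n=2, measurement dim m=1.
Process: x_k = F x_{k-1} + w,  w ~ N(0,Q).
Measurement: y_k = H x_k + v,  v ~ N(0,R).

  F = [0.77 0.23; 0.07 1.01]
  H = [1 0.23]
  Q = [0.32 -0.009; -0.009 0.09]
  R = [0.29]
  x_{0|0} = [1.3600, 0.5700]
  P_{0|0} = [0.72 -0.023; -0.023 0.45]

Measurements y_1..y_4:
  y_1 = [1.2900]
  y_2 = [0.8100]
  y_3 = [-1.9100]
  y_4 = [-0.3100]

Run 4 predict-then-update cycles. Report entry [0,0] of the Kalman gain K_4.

K[0,0] = 0.5702

step 1: x^-=[1.1783, 0.6709]  P^-=[0.7625 0.1161; 0.1161 0.5493]  S=[1.1350]  K=[0.6954; 0.2136]  nu=[-0.0426]  x^+=[1.1487, 0.6618]  P^+=[0.2137 -0.0525; -0.0525 0.4975]
step 2: x^-=[1.0367, 0.7488]  P^-=[0.4544 0.0764; 0.0764 0.5912]  S=[0.8109]  K=[0.5821; 0.2619]  nu=[-0.3989]  x^+=[0.8045, 0.6443]  P^+=[0.1797 -0.0472; -0.0472 0.5355]
step 3: x^-=[0.7676, 0.7071]  P^-=[0.4381 0.0876; 0.0876 0.6305]  S=[0.8018]  K=[0.5716; 0.2901]  nu=[-2.8403]  x^+=[-0.8558, -0.1170]  P^+=[0.1762 -0.0454; -0.0454 0.5630]
step 4: x^-=[-0.6859, -0.1780]  P^-=[0.4382 0.0953; 0.0953 0.6588]  S=[0.8069]  K=[0.5702; 0.3059]  nu=[0.4168]  x^+=[-0.4482, -0.0506]  P^+=[0.1758 -0.0455; -0.0455 0.5833]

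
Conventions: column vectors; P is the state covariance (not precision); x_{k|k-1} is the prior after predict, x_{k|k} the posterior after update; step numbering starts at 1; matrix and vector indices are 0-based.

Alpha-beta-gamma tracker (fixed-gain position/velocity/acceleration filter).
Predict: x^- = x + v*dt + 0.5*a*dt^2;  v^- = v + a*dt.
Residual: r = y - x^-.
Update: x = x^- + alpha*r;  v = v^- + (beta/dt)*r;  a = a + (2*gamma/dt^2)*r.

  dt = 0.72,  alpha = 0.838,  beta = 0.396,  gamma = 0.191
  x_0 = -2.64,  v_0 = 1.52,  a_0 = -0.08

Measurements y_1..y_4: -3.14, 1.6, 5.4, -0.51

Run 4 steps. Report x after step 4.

step 1: x_pred=-1.5663  r=-1.5737  x^+=-2.8851  v^+=0.5969  a^+=-1.2396
step 2: x_pred=-2.7766  r=4.3766  x^+=0.8910  v^+=2.1115  a^+=1.9854
step 3: x_pred=2.9259  r=2.4741  x^+=4.9992  v^+=4.9018  a^+=3.8086
step 4: x_pred=9.5157  r=-10.0257  x^+=1.1142  v^+=2.1298  a^+=-3.5792

x_post = 1.1142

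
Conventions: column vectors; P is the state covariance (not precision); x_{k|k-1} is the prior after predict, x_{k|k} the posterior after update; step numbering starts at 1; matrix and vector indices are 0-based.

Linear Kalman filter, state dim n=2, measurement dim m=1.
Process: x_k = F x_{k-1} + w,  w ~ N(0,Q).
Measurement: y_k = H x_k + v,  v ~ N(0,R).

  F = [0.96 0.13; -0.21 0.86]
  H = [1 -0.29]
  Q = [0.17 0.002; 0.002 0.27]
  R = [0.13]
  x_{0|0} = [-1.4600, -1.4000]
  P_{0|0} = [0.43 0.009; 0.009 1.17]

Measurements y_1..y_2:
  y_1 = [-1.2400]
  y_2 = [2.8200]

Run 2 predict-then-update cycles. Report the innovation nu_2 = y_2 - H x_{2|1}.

step 1: x^-=[-1.5836, -0.8974]  P^-=[0.5883 0.0533; 0.0533 1.1510]  S=[0.7842]  K=[0.7305; -0.3577]  nu=[0.0834]  x^+=[-1.5227, -0.9272]  P^+=[0.1698 0.2582; 0.2582 1.0507]
step 2: x^-=[-1.5823, -0.4776]  P^-=[0.4087 0.2914; 0.2914 0.9613]  S=[0.4506]  K=[0.7196; 0.0279]  nu=[4.2638]  x^+=[1.4858, -0.3587]  P^+=[0.1754 0.2823; 0.2823 0.9610]

innov = [4.2638]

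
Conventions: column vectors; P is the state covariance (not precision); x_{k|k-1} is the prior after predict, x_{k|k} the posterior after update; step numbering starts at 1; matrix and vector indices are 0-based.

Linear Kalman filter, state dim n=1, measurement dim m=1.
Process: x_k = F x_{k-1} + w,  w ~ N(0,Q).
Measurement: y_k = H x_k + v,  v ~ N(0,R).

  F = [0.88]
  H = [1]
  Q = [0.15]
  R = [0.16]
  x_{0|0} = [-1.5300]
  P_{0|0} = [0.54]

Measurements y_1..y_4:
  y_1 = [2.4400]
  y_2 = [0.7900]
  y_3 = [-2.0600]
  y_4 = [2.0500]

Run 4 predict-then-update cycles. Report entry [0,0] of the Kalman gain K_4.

K[0,0] = 0.5816

step 1: x^-=[-1.3464]  P^-=[0.5682]  S=[0.7282]  K=[0.7803]  nu=[3.7864]  x^+=[1.6080]  P^+=[0.1248]
step 2: x^-=[1.4151]  P^-=[0.2467]  S=[0.4067]  K=[0.6066]  nu=[-0.6251]  x^+=[1.0359]  P^+=[0.0971]
step 3: x^-=[0.9116]  P^-=[0.2252]  S=[0.3852]  K=[0.5846]  nu=[-2.9716]  x^+=[-0.8255]  P^+=[0.0935]
step 4: x^-=[-0.7265]  P^-=[0.2224]  S=[0.3824]  K=[0.5816]  nu=[2.7765]  x^+=[0.8884]  P^+=[0.0931]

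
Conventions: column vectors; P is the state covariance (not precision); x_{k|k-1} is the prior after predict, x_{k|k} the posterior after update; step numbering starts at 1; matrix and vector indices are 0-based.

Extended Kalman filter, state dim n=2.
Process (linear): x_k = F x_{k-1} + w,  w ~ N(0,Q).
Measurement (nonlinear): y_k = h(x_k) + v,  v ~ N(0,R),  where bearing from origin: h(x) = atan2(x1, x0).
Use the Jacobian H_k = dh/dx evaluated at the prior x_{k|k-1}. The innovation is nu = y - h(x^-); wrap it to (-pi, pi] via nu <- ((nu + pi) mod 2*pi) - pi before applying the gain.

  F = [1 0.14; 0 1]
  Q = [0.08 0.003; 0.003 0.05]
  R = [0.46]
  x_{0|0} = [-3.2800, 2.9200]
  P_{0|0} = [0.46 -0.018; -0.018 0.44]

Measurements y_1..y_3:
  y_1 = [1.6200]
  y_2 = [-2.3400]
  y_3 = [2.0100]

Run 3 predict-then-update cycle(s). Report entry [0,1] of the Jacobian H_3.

step 1: x^-=[-2.8712, 2.9200]  P^-=[0.5436 0.0466; 0.0466 0.4900]  H_jac=[-0.1741 -0.1712]  S=[0.4936]  K=[-0.2079; -0.1864]  nu=[-0.7278]  x^+=[-2.7199, 3.0556]  P^+=[0.5222 0.0275; 0.0275 0.4729]
step 2: x^-=[-2.2921, 3.0556]  P^-=[0.6192 0.0967; 0.0967 0.5229]  H_jac=[-0.2094 -0.1571]  S=[0.5064]  K=[-0.2861; -0.2022]  nu=[1.7288]  x^+=[-2.7866, 2.7061]  P^+=[0.5778 0.0674; 0.0674 0.5022]
step 3: x^-=[-2.4078, 2.7061]  P^-=[0.6865 0.1407; 0.1407 0.5522]  H_jac=[-0.2063 -0.1835]  S=[0.5184]  K=[-0.3229; -0.2514]  nu=[-0.2879]  x^+=[-2.3148, 2.7785]  P^+=[0.6324 0.0986; 0.0986 0.5194]

H_jac[0,1] = -0.1835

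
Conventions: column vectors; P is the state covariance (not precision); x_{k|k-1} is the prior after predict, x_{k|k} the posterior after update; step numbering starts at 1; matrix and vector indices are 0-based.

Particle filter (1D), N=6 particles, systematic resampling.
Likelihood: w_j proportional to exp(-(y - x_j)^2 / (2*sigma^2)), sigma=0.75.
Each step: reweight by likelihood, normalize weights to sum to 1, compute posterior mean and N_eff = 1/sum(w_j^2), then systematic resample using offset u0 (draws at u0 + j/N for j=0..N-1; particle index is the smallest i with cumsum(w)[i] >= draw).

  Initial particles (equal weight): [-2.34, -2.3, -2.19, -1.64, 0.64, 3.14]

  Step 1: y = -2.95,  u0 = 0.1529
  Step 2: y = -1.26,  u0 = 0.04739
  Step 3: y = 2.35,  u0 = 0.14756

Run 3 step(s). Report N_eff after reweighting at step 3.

step 1: w=[0.3234, 0.3092, 0.2694, 0.0979, 0.0000, 0.0000]  mean=-2.2187  Neff=3.5411  idx=[0, 0, 1, 2, 2, 3]
step 2: w=[0.1223, 0.1223, 0.1319, 0.1600, 0.1600, 0.3035]  mean=-2.0743  Neff=5.2463  idx=[0, 1, 3, 4, 5, 5]
step 3: w=[0.0022, 0.0022, 0.0076, 0.0076, 0.4902, 0.4902]  mean=-1.6514  Neff=2.0801  idx=[4, 4, 4, 5, 5, 5]

N_eff = 2.0801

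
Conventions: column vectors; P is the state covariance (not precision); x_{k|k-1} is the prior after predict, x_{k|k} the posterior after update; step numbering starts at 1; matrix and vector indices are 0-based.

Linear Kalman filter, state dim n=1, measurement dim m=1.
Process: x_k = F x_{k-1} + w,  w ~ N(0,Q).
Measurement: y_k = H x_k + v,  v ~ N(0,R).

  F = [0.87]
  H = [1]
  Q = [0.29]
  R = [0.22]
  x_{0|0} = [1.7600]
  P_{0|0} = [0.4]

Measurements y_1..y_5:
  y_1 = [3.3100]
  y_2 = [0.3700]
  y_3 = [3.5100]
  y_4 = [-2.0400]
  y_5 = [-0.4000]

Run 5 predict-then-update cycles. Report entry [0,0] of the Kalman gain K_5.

step 1: x^-=[1.5312]  P^-=[0.5928]  S=[0.8128]  K=[0.7293]  nu=[1.7788]  x^+=[2.8285]  P^+=[0.1604]
step 2: x^-=[2.4608]  P^-=[0.4114]  S=[0.6314]  K=[0.6516]  nu=[-2.0908]  x^+=[1.0985]  P^+=[0.1434]
step 3: x^-=[0.9557]  P^-=[0.3985]  S=[0.6185]  K=[0.6443]  nu=[2.5543]  x^+=[2.6014]  P^+=[0.1417]
step 4: x^-=[2.2632]  P^-=[0.3973]  S=[0.6173]  K=[0.6436]  nu=[-4.3032]  x^+=[-0.5063]  P^+=[0.1416]
step 5: x^-=[-0.4405]  P^-=[0.3972]  S=[0.6172]  K=[0.6435]  nu=[0.0405]  x^+=[-0.4144]  P^+=[0.1416]

K[0,0] = 0.6435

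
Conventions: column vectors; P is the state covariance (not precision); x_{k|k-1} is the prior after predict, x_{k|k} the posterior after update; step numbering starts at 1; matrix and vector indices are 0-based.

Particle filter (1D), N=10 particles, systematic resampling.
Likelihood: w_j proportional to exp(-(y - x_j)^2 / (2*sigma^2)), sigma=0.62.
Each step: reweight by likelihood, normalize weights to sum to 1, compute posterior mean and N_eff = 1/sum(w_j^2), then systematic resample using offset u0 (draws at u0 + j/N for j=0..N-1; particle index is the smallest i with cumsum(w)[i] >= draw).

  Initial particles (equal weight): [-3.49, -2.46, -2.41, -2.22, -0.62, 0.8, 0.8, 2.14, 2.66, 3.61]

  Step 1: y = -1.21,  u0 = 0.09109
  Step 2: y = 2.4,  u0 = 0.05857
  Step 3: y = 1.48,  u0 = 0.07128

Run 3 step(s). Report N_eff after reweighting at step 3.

step 1: w=[0.0010, 0.1094, 0.1283, 0.2216, 0.5310, 0.0044, 0.0044, 0.0000, 0.0000, 0.0000]  mean=-1.3959  Neff=2.7813  idx=[1, 2, 3, 3, 4, 4, 4, 4, 4, 4]
step 2: w=[0.0000, 0.0000, 0.0000, 0.0000, 0.1667, 0.1667, 0.1667, 0.1667, 0.1667, 0.1667]  mean=-0.6200  Neff=6.0000  idx=[4, 4, 5, 6, 6, 7, 7, 8, 9, 9]
step 3: w=[0.1000, 0.1000, 0.1000, 0.1000, 0.1000, 0.1000, 0.1000, 0.1000, 0.1000, 0.1000]  mean=-0.6200  Neff=10.0000  idx=[0, 1, 2, 3, 4, 5, 6, 7, 8, 9]

N_eff = 10.0000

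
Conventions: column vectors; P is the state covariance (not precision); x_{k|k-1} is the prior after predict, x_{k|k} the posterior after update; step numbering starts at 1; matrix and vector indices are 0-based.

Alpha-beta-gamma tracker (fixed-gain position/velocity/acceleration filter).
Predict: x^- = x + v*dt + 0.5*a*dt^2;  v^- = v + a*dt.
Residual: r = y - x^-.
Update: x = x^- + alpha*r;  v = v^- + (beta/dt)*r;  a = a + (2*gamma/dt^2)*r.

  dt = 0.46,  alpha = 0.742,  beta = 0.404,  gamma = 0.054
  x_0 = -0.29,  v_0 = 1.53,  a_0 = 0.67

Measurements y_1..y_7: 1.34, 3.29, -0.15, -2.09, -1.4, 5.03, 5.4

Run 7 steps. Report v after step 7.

v_post = 5.2413

step 1: x_pred=0.4847  r=0.8553  x^+=1.1193  v^+=2.5894  a^+=1.1065
step 2: x_pred=2.4275  r=0.8625  x^+=3.0675  v^+=3.8559  a^+=1.5468
step 3: x_pred=5.0048  r=-5.1548  x^+=1.1799  v^+=0.0401  a^+=-1.0843
step 4: x_pred=1.0837  r=-3.1737  x^+=-1.2712  v^+=-3.2460  a^+=-2.7041
step 5: x_pred=-3.0504  r=1.6504  x^+=-1.8258  v^+=-3.0403  a^+=-1.8617
step 6: x_pred=-3.4213  r=8.4513  x^+=2.8496  v^+=3.5257  a^+=2.4518
step 7: x_pred=4.7308  r=0.6692  x^+=5.2273  v^+=5.2413  a^+=2.7934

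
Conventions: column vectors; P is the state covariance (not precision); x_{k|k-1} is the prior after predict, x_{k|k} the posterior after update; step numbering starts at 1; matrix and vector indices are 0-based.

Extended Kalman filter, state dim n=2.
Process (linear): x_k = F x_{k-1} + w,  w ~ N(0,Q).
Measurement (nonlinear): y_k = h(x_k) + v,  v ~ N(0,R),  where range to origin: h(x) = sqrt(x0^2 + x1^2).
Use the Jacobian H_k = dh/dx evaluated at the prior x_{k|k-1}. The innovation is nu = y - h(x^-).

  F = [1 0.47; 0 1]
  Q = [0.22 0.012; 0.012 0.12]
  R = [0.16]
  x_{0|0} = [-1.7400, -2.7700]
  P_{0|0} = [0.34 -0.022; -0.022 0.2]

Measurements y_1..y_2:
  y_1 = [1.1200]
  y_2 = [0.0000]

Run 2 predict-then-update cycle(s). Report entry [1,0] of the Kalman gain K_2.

K[1,0] = -0.4221

step 1: x^-=[-3.0419, -2.7700]  P^-=[0.5835 0.0840; 0.0840 0.3200]  H_jac=[-0.7394 -0.6733]  S=[0.7077]  K=[-0.6896; -0.3922]  nu=[-2.9941]  x^+=[-0.9773, -1.5957]  P^+=[0.2470 -0.1074; -0.1074 0.2111]
step 2: x^-=[-1.7273, -1.5957]  P^-=[0.4127 0.0038; 0.0038 0.3311]  H_jac=[-0.7345 -0.6786]  S=[0.5390]  K=[-0.5673; -0.4221]  nu=[-2.3515]  x^+=[-0.3933, -0.6030]  P^+=[0.2393 -0.1252; -0.1252 0.2351]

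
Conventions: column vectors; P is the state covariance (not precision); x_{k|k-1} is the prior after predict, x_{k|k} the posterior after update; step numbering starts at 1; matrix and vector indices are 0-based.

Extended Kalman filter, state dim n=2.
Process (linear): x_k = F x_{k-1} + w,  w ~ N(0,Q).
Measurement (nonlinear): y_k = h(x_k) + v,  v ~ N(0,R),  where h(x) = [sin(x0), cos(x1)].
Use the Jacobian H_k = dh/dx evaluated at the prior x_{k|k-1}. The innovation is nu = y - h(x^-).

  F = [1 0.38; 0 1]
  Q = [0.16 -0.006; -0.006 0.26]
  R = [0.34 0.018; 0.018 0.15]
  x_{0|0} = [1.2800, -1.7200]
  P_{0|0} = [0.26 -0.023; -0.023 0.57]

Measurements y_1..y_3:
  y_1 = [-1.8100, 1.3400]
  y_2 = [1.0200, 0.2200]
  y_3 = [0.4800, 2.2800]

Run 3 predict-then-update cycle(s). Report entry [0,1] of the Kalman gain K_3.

step 1: x^-=[0.6264, -1.7200]  P^-=[0.4848 0.1876; 0.1876 0.8300]  H_jac=[0.8101 0.0000; 0.0000 0.9889]  S=[0.6582 0.1683; 0.1683 0.9617]  K=[0.5731 0.0926; 0.0133 0.8512]  nu=[-2.3962, 1.4887]  x^+=[-0.6089, -0.4847]  P^+=[0.2426 0.0245; 0.0245 0.1294]
step 2: x^-=[-0.7931, -0.4847]  P^-=[0.4398 0.0676; 0.0676 0.3894]  H_jac=[0.7017 0.0000; 0.0000 0.4659]  S=[0.5565 0.0401; 0.0401 0.2345]  K=[0.5516 0.0400; 0.0299 0.7684]  nu=[1.7325, -0.6648]  x^+=[0.1360, -0.9438]  P^+=[0.2683 0.0342; 0.0342 0.2485]
step 3: x^-=[-0.2226, -0.9438]  P^-=[0.4902 0.1226; 0.1226 0.5085]  H_jac=[0.9753 0.0000; 0.0000 0.8098]  S=[0.8063 0.1149; 0.1149 0.4835]  K=[0.5834 0.0668; 0.0280 0.8451]  nu=[0.7008, 1.6933]  x^+=[0.2994, 0.5068]  P^+=[0.2046 0.0253; 0.0253 0.1572]

K[0,1] = 0.0668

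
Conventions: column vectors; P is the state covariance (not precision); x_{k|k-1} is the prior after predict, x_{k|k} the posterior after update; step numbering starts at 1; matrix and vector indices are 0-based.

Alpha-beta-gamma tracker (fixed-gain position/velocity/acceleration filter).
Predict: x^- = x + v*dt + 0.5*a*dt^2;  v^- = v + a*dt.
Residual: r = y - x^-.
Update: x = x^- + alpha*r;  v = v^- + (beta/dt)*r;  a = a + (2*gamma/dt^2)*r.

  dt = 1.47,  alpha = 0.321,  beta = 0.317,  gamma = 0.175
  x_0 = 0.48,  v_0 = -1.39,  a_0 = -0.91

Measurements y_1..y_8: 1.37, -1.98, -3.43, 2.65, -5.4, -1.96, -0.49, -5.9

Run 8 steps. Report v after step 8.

step 1: x_pred=-2.5465  r=3.9165  x^+=-1.2893  v^+=-1.8831  a^+=-0.2756
step 2: x_pred=-4.3553  r=2.3753  x^+=-3.5928  v^+=-1.7761  a^+=0.1091
step 3: x_pred=-6.0858  r=2.6558  x^+=-5.2333  v^+=-1.0430  a^+=0.5392
step 4: x_pred=-6.1839  r=8.8339  x^+=-3.3482  v^+=1.6547  a^+=1.9701
step 5: x_pred=1.2127  r=-6.6127  x^+=-0.9100  v^+=3.1247  a^+=0.8990
step 6: x_pred=4.6546  r=-6.6146  x^+=2.5313  v^+=3.0198  a^+=-0.1724
step 7: x_pred=6.7842  r=-7.2742  x^+=4.4492  v^+=1.1978  a^+=-1.3506
step 8: x_pred=4.7507  r=-10.6507  x^+=1.3318  v^+=-3.0843  a^+=-3.0757

v_post = -3.0843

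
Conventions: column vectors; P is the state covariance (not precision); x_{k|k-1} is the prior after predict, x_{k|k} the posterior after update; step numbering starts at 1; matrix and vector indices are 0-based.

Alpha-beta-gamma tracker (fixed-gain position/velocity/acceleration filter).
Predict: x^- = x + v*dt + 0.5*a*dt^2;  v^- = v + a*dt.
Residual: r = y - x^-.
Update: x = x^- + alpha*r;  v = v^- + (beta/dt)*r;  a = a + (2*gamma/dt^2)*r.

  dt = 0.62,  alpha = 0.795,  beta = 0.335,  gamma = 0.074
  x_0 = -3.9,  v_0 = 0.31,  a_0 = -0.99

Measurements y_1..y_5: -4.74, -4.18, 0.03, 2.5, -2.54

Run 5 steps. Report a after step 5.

a_post = -0.6050

step 1: x_pred=-3.8981  r=-0.8419  x^+=-4.5674  v^+=-0.7587  a^+=-1.3142
step 2: x_pred=-5.2904  r=1.1104  x^+=-4.4076  v^+=-0.9735  a^+=-0.8866
step 3: x_pred=-5.1816  r=5.2116  x^+=-1.0384  v^+=1.2927  a^+=1.1199
step 4: x_pred=-0.0216  r=2.5216  x^+=1.9831  v^+=3.3496  a^+=2.0908
step 5: x_pred=4.4616  r=-7.0016  x^+=-1.1047  v^+=0.8627  a^+=-0.6050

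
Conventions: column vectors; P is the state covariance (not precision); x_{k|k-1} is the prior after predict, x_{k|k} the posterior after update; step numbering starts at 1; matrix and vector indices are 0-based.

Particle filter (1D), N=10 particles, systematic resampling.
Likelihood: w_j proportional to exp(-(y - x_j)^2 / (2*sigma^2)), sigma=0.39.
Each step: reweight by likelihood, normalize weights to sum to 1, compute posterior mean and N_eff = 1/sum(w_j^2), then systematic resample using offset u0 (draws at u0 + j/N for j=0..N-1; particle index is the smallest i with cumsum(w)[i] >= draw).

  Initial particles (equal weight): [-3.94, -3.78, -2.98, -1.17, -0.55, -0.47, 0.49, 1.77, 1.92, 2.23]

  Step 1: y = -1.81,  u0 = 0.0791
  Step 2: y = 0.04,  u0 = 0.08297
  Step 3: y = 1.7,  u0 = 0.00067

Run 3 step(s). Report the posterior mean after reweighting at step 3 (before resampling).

step 1: w=[0.0000, 0.0000, 0.0398, 0.9311, 0.0194, 0.0098, 0.0000, 0.0000, 0.0000, 0.0000]  mean=-1.2231  Neff=1.1508  idx=[3, 3, 3, 3, 3, 3, 3, 3, 3, 4]
step 2: w=[0.0207, 0.0207, 0.0207, 0.0207, 0.0207, 0.0207, 0.0207, 0.0207, 0.0207, 0.8133]  mean=-0.6658  Neff=1.5031  idx=[3, 8, 9, 9, 9, 9, 9, 9, 9, 9]
step 3: w=[0.0000, 0.0000, 0.1250, 0.1250, 0.1250, 0.1250, 0.1250, 0.1250, 0.1250, 0.1250]  mean=-0.5500  Neff=8.0001  idx=[2, 2, 3, 4, 5, 6, 6, 7, 8, 9]

post_mean = -0.5500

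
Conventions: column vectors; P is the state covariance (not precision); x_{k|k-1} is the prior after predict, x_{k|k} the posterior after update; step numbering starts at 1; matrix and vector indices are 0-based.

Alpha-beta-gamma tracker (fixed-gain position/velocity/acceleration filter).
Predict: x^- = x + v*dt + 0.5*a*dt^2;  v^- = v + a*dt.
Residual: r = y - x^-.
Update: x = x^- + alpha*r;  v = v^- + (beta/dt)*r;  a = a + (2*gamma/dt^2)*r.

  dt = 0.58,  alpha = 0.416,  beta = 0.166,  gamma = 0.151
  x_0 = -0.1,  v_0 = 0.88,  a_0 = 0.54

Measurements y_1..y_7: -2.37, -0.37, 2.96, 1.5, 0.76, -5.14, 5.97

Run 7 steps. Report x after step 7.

x_post = 2.1537

step 1: x_pred=0.5012  r=-2.8712  x^+=-0.6932  v^+=0.3714  a^+=-2.0376
step 2: x_pred=-0.8205  r=0.4505  x^+=-0.6331  v^+=-0.6814  a^+=-1.6332
step 3: x_pred=-1.3030  r=4.2630  x^+=0.4704  v^+=-0.4086  a^+=2.1939
step 4: x_pred=0.6024  r=0.8976  x^+=0.9758  v^+=1.1208  a^+=2.9997
step 5: x_pred=2.1304  r=-1.3704  x^+=1.5603  v^+=2.4684  a^+=1.7694
step 6: x_pred=3.2896  r=-8.4296  x^+=-0.2171  v^+=1.0820  a^+=-5.7982
step 7: x_pred=-0.5648  r=6.5348  x^+=2.1537  v^+=-0.4106  a^+=0.0684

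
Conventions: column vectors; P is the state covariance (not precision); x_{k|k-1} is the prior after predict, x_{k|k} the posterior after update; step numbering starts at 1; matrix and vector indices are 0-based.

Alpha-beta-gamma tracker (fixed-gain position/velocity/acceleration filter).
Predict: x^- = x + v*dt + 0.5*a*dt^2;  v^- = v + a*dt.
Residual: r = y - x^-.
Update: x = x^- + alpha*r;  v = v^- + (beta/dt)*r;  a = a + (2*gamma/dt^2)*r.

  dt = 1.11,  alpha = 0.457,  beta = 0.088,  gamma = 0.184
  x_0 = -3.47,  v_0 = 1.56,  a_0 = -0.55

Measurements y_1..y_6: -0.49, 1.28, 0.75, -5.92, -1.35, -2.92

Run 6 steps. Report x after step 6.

x_post = -4.3587

step 1: x_pred=-2.0772  r=1.5872  x^+=-1.3519  v^+=1.0753  a^+=-0.0759
step 2: x_pred=-0.2050  r=1.4850  x^+=0.4736  v^+=1.1088  a^+=0.3676
step 3: x_pred=1.9308  r=-1.1808  x^+=1.3912  v^+=1.4232  a^+=0.0149
step 4: x_pred=2.9802  r=-8.9002  x^+=-1.0872  v^+=0.7342  a^+=-2.6434
step 5: x_pred=-1.9007  r=0.5507  x^+=-1.6490  v^+=-2.1563  a^+=-2.4789
step 6: x_pred=-5.5696  r=2.6496  x^+=-4.3587  v^+=-4.6978  a^+=-1.6875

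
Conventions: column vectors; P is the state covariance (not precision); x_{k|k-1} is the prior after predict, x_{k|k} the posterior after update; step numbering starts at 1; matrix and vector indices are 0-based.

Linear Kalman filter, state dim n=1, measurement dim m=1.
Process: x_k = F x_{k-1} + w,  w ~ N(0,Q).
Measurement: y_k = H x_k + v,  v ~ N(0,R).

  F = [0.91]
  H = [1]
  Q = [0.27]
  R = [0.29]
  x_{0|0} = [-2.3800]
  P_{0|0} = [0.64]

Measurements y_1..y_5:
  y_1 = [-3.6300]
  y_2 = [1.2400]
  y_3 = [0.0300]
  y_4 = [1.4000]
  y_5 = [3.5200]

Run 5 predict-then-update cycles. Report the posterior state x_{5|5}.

x_post = [2.3535]

step 1: x^-=[-2.1658]  P^-=[0.8000]  S=[1.0900]  K=[0.7339]  nu=[-1.4642]  x^+=[-3.2404]  P^+=[0.2128]
step 2: x^-=[-2.9488]  P^-=[0.4463]  S=[0.7363]  K=[0.6061]  nu=[4.1888]  x^+=[-0.4099]  P^+=[0.1758]
step 3: x^-=[-0.3730]  P^-=[0.4156]  S=[0.7056]  K=[0.5890]  nu=[0.4030]  x^+=[-0.1356]  P^+=[0.1708]
step 4: x^-=[-0.1234]  P^-=[0.4114]  S=[0.7014]  K=[0.5866]  nu=[1.5234]  x^+=[0.7702]  P^+=[0.1701]
step 5: x^-=[0.7008]  P^-=[0.4109]  S=[0.7009]  K=[0.5862]  nu=[2.8192]  x^+=[2.3535]  P^+=[0.1700]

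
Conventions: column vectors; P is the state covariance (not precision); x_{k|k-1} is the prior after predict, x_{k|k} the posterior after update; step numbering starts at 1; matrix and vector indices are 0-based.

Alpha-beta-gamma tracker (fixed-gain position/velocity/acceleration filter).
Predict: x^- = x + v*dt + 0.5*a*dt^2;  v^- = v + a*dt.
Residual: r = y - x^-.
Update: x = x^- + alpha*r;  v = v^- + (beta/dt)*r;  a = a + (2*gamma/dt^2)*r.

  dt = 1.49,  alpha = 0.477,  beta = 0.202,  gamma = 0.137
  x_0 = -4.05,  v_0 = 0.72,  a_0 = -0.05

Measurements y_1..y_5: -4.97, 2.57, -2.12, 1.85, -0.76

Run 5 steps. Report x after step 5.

x_post = 1.5774

step 1: x_pred=-3.0327  r=-1.9373  x^+=-3.9568  v^+=0.3829  a^+=-0.2891
step 2: x_pred=-3.7072  r=6.2772  x^+=-0.7130  v^+=0.8031  a^+=0.4856
step 3: x_pred=1.0227  r=-3.1427  x^+=-0.4764  v^+=1.1006  a^+=0.0978
step 4: x_pred=1.2721  r=0.5779  x^+=1.5478  v^+=1.3246  a^+=0.1691
step 5: x_pred=3.7092  r=-4.4692  x^+=1.5774  v^+=0.9707  a^+=-0.3825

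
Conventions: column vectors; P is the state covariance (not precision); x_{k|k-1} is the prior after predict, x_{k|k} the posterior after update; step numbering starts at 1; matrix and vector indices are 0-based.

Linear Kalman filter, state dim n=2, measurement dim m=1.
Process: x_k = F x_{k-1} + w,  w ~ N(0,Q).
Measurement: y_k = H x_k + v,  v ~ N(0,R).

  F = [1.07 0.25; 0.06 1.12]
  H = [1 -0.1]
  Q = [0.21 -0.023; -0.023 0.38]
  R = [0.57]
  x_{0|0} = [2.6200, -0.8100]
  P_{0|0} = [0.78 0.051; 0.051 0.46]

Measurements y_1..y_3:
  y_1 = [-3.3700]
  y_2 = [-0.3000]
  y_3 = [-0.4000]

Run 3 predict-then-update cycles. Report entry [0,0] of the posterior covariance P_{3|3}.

step 1: x^-=[2.6009, -0.7500]  P^-=[1.1591 0.2178; 0.2178 0.9667]  S=[1.6952]  K=[0.6709; 0.0714]  nu=[-6.0459]  x^+=[-1.4553, -1.1819]  P^+=[0.3961 0.1365; 0.1365 0.9580]
step 2: x^-=[-1.8526, -1.4110]  P^-=[0.7964 0.4363; 0.4363 1.6015]  S=[1.2951]  K=[0.5812; 0.2132]  nu=[1.4115]  x^+=[-1.0322, -1.1100]  P^+=[0.3589 0.2758; 0.2758 1.5426]
step 3: x^-=[-1.3820, -1.3052]  P^-=[0.8648 0.7667; 0.7667 2.3535]  S=[1.3051]  K=[0.6039; 0.4071]  nu=[0.8515]  x^+=[-0.8677, -0.9585]  P^+=[0.3888 0.4458; 0.4458 2.1371]

P_post[0,0] = 0.3888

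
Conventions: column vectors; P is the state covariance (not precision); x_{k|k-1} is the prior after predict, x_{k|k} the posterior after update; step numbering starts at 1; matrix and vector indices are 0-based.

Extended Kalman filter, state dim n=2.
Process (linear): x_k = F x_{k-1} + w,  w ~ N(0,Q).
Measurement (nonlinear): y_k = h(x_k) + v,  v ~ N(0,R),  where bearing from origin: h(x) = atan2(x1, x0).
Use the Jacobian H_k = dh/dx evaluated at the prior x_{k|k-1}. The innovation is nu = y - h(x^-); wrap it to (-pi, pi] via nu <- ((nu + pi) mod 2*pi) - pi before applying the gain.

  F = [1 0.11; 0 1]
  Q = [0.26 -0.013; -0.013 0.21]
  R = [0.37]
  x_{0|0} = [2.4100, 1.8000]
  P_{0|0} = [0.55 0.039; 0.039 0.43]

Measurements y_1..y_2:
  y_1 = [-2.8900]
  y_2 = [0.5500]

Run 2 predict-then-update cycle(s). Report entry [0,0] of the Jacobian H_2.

step 1: x^-=[2.6080, 1.8000]  P^-=[0.8238 0.0733; 0.0733 0.6400]  H_jac=[-0.1793 0.2597]  S=[0.4328]  K=[-0.2972; 0.3537]  nu=[2.7891]  x^+=[1.7791, 2.7865]  P^+=[0.7856 0.1188; 0.1188 0.5859]
step 2: x^-=[2.0856, 2.7865]  P^-=[1.0788 0.1702; 0.1702 0.7959]  H_jac=[-0.2300 0.1722]  S=[0.4372]  K=[-0.5005; 0.2238]  nu=[-0.3783]  x^+=[2.2750, 2.7018]  P^+=[0.9692 0.2192; 0.2192 0.7740]

H_jac[0,0] = -0.2300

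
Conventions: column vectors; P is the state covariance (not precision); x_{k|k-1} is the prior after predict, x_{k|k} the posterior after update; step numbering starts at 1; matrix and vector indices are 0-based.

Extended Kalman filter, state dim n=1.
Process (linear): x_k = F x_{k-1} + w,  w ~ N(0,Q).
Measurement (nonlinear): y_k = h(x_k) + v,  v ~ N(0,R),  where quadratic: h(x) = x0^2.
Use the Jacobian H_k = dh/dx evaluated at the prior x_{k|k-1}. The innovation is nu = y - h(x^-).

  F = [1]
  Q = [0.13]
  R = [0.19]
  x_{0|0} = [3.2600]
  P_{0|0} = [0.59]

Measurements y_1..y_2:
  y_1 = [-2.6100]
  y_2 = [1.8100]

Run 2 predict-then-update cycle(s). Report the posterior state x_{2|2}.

step 1: x^-=[3.2600]  P^-=[0.7200]  H_jac=[6.5200]  S=[30.7975]  K=[0.1524]  nu=[-13.2376]  x^+=[1.2422]  P^+=[0.0044]
step 2: x^-=[1.2422]  P^-=[0.1344]  H_jac=[2.4844]  S=[1.0198]  K=[0.3275]  nu=[0.2669]  x^+=[1.3296]  P^+=[0.0250]

x_post = [1.3296]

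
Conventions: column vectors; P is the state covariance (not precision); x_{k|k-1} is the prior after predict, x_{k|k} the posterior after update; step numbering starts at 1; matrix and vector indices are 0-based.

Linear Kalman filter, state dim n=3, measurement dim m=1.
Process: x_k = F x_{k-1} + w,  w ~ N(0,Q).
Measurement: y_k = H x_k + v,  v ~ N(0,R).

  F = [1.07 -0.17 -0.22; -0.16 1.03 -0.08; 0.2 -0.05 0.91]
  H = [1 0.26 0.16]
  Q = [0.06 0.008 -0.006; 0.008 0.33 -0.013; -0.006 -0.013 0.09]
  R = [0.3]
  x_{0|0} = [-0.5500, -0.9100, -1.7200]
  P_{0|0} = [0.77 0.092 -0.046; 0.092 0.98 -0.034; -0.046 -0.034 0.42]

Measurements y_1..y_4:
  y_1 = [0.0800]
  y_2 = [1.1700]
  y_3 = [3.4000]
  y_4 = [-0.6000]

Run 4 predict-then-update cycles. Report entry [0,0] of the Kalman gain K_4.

step 1: x^-=[-0.0554, -0.7117, -1.6297]  P^-=[0.9759 -0.1746 0.0371; -0.1746 1.3662 -0.1236; 0.0371 -0.1236 0.4556]  S=[1.2907]  K=[0.7255; 0.1246; 0.0603]  nu=[0.5812]  x^+=[0.3663, -0.6393, -1.5946]  P^+=[0.2965 -0.2913 -0.0194; -0.2913 1.3461 -0.1333; -0.0194 -0.1333 0.4509]
step 2: x^-=[0.8514, -0.5895, -1.3459]  P^-=[0.5653 -0.5701 0.0052; -0.5701 1.8861 -0.3093; 0.0052 -0.3093 0.4895]  S=[0.6848]  K=[0.6103; -0.1887; 0.0046]  nu=[0.6872]  x^+=[1.2708, -0.7191, -1.3428]  P^+=[0.3103 -0.4913 0.0033; -0.4913 1.8617 -0.3087; 0.0033 -0.3087 0.4895]
step 3: x^-=[1.7774, -0.8366, -0.9318]  P^-=[0.6468 -0.8517 0.0687; -0.8517 2.5290 -0.5507; 0.0687 -0.5507 0.5515]  S=[0.6652]  K=[0.6560; -0.4243; 0.0206]  nu=[1.9892]  x^+=[3.0823, -1.6807, -0.8907]  P^+=[0.3606 -0.6665 0.0597; -0.6665 2.4092 -0.5449; 0.0597 -0.5449 0.5512]
step 4: x^-=[3.7798, -2.1530, -0.1101]  P^-=[0.7427 -1.1055 0.1734; -1.1055 3.2097 -0.8539; 0.1734 -0.8539 0.6515]  S=[0.6859]  K=[0.7042; -0.5943; 0.0810]  nu=[-3.8024]  x^+=[1.1022, 0.1066, -0.4182]  P^+=[0.4026 -0.8185 0.1342; -0.8185 2.9675 -0.8209; 0.1342 -0.8209 0.6470]

K[0,0] = 0.7042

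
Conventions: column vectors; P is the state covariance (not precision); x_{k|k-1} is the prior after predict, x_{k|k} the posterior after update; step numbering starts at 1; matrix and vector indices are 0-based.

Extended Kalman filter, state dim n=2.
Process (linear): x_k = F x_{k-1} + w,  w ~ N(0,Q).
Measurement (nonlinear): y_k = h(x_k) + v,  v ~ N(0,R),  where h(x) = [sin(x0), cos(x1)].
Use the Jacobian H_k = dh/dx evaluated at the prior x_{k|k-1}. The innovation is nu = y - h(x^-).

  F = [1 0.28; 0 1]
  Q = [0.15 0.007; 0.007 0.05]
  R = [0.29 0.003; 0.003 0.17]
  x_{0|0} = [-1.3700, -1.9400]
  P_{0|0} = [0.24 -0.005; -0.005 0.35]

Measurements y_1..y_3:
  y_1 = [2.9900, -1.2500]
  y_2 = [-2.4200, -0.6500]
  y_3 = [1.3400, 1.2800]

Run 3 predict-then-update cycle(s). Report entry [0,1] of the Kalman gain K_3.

step 1: x^-=[-1.9132, -1.9400]  P^-=[0.4146 0.1000; 0.1000 0.4000]  H_jac=[-0.3358 0.0000; 0.0000 0.9326]  S=[0.3367 -0.0283; -0.0283 0.5179]  K=[-0.4001 0.1582; -0.0393 0.7181]  nu=[3.9320, -0.8891]  x^+=[-3.6271, -2.7331]  P^+=[0.3442 0.0276; 0.0276 0.1308]
step 2: x^-=[-4.3924, -2.7331]  P^-=[0.5199 0.0712; 0.0712 0.1808]  H_jac=[-0.3146 0.0000; 0.0000 0.3972]  S=[0.3414 -0.0059; -0.0059 0.1985]  K=[-0.4767 0.1282; -0.0594 0.3599]  nu=[-3.3692, 0.2677]  x^+=[-2.7518, -2.4368]  P^+=[0.4383 0.0513; 0.0513 0.1536]
step 3: x^-=[-3.4341, -2.4368]  P^-=[0.6290 0.1013; 0.1013 0.2036]  H_jac=[-0.9575 0.0000; 0.0000 0.6479]  S=[0.8667 -0.0598; -0.0598 0.2555]  K=[-0.6883 0.0957; -0.0775 0.4982]  nu=[1.0516, 2.0417]  x^+=[-3.9627, -1.5011]  P^+=[0.2082 0.0219; 0.0219 0.1304]

K[0,1] = 0.0957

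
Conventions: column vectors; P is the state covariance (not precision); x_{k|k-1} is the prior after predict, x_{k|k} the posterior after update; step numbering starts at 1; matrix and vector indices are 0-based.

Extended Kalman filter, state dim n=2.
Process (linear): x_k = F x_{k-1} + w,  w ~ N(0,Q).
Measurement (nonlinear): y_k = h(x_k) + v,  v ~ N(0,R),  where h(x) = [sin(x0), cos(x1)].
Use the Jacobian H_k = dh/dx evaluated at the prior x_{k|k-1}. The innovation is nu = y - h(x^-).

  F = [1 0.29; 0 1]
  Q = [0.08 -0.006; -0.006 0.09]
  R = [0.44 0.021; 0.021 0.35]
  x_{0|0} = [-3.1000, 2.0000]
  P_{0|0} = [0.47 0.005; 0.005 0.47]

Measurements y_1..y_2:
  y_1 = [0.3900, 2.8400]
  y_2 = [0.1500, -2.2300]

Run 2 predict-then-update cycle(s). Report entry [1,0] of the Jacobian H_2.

H_jac[1,0] = 0.0000

step 1: x^-=[-2.5200, 2.0000]  P^-=[0.5924 0.1353; 0.1353 0.5600]  H_jac=[-0.8130 0.0000; 0.0000 -0.9093]  S=[0.8315 0.1210; 0.1210 0.8130]  K=[-0.5695 -0.0666; -0.0420 -0.6201]  nu=[0.9723, 3.2561]  x^+=[-3.2905, -0.0599]  P^+=[0.3100 0.0388; 0.0388 0.2396]
step 2: x^-=[-3.3078, -0.0599]  P^-=[0.4326 0.1023; 0.1023 0.3296]  H_jac=[-0.9862 0.0000; 0.0000 0.0598]  S=[0.8608 0.0150; 0.0150 0.3512]  K=[-0.4963 0.0386; -0.1182 0.0612]  nu=[-0.0155, -3.2282]  x^+=[-3.4247, -0.2556]  P^+=[0.2206 0.0514; 0.0514 0.3165]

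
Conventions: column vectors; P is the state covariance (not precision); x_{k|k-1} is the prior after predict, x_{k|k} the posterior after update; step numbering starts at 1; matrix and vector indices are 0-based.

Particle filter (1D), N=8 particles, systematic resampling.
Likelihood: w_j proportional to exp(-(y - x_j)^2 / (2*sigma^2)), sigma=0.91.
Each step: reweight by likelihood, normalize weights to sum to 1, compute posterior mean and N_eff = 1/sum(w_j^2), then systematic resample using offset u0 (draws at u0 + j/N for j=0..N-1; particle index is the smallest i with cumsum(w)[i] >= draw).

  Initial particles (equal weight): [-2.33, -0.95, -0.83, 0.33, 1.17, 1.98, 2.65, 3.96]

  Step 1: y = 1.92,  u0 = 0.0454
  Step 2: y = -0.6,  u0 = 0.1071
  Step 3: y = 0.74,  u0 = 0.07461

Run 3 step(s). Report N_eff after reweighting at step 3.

N_eff = 7.6932

step 1: w=[0.0000, 0.0025, 0.0038, 0.0790, 0.2589, 0.3628, 0.2635, 0.0295]  mean=1.8568  Neff=3.6334  idx=[3, 4, 4, 5, 5, 5, 6, 6]
step 2: w=[0.6230, 0.1584, 0.1584, 0.0189, 0.0189, 0.0189, 0.0018, 0.0018]  mean=0.6978  Neff=2.2759  idx=[0, 0, 0, 0, 0, 1, 2, 5]
step 3: w=[0.1348, 0.1348, 0.1348, 0.1348, 0.1348, 0.1335, 0.1335, 0.0590]  mean=0.6515  Neff=7.6932  idx=[0, 1, 2, 3, 4, 5, 6, 7]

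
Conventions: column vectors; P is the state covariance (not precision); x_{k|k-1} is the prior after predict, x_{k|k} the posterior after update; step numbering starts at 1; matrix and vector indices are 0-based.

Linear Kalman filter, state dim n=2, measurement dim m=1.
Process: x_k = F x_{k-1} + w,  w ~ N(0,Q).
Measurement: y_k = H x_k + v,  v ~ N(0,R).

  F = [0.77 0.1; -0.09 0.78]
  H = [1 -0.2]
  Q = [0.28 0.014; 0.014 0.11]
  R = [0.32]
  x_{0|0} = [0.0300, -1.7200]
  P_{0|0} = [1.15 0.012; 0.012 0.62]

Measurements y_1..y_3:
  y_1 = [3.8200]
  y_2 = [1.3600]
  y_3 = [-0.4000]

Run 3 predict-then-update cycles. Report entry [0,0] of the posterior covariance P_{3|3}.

P_post[0,0] = 0.1924

step 1: x^-=[-0.1489, -1.3443]  P^-=[0.9699 -0.0102; -0.0102 0.4948]  S=[1.3138]  K=[0.7398; -0.0831]  nu=[3.7000]  x^+=[2.5884, -1.6519]  P^+=[0.2508 0.0706; 0.0706 0.4858]
step 2: x^-=[1.8279, -1.5214]  P^-=[0.4445 0.0762; 0.0762 0.3977]  S=[0.7499]  K=[0.5724; -0.0044]  nu=[-0.7722]  x^+=[1.3859, -1.5180]  P^+=[0.1988 0.0781; 0.0781 0.3976]
step 3: x^-=[0.9154, -1.3088]  P^-=[0.4139 0.0775; 0.0775 0.3426]  S=[0.7166]  K=[0.5559; 0.0125]  nu=[-1.5771]  x^+=[0.0386, -1.3285]  P^+=[0.1924 0.0725; 0.0725 0.3425]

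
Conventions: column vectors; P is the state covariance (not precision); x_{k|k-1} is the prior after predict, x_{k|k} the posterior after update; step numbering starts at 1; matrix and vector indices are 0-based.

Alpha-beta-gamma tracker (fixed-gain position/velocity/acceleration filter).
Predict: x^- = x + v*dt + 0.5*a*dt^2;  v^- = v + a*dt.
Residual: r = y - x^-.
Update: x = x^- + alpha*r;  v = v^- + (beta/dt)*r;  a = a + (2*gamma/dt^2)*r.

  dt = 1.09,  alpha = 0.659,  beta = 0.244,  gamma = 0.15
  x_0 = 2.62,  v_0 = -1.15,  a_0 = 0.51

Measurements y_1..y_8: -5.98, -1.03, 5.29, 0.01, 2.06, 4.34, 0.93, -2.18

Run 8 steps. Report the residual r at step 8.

step 1: x_pred=1.6695  r=-7.6495  x^+=-3.3715  v^+=-2.3065  a^+=-1.4215
step 2: x_pred=-6.7300  r=5.7000  x^+=-2.9737  v^+=-2.5799  a^+=0.0178
step 3: x_pred=-5.7753  r=11.0653  x^+=1.5167  v^+=-0.0836  a^+=2.8118
step 4: x_pred=3.0960  r=-3.0860  x^+=1.0623  v^+=2.2905  a^+=2.0326
step 5: x_pred=4.7664  r=-2.7064  x^+=2.9829  v^+=3.9001  a^+=1.3492
step 6: x_pred=8.0355  r=-3.6955  x^+=5.6002  v^+=4.5435  a^+=0.4161
step 7: x_pred=10.7998  r=-9.8698  x^+=4.2956  v^+=2.7877  a^+=-2.0761
step 8: x_pred=6.1008  r=-8.2808  x^+=0.6438  v^+=-1.3290  a^+=-4.1670

resid = -8.2808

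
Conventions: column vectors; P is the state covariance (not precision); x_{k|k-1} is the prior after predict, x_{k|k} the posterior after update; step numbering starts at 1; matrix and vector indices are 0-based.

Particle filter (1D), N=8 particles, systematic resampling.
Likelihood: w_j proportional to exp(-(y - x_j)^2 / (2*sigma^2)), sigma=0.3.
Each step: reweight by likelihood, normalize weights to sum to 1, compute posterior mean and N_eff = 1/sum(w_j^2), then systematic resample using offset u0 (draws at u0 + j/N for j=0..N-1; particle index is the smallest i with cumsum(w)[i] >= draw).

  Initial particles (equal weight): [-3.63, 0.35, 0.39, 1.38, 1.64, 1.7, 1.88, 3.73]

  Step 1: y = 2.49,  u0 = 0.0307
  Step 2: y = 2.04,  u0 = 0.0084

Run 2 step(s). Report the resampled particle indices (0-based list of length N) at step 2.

step 1: w=[0.0000, 0.0000, 0.0000, 0.0060, 0.1020, 0.1762, 0.7146, 0.0011]  mean=1.8228  Neff=1.8109  idx=[4, 5, 5, 6, 6, 6, 6, 6]
step 2: w=[0.0709, 0.0907, 0.0907, 0.1495, 0.1495, 0.1495, 0.1495, 0.1495]  mean=1.8303  Neff=7.5022  idx=[0, 1, 3, 3, 4, 5, 6, 7]

resampled_idx = [0, 1, 3, 3, 4, 5, 6, 7]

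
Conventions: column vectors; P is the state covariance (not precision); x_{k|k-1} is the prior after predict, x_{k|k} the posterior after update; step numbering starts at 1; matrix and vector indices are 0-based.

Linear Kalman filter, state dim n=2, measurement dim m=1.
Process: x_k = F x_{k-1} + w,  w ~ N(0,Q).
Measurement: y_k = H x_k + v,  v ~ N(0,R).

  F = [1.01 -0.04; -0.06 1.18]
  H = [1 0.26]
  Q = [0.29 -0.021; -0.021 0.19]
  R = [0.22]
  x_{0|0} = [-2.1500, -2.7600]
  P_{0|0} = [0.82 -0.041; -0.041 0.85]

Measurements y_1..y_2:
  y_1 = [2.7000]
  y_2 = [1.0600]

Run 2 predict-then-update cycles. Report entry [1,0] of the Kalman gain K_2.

K[1,0] = 0.0994

step 1: x^-=[-2.0611, -3.1278]  P^-=[1.1312 -0.1598; -0.1598 1.3823]  S=[1.3615]  K=[0.8003; 0.1466]  nu=[5.5743]  x^+=[2.4000, -2.3105]  P^+=[0.2591 -0.3195; -0.3195 1.3530]
step 2: x^-=[2.5164, -2.8704]  P^-=[0.5823 -0.4822; -0.4822 2.1201]  S=[0.6949]  K=[0.6576; 0.0994]  nu=[-0.7101]  x^+=[2.0495, -2.9410]  P^+=[0.2818 -0.5276; -0.5276 2.1133]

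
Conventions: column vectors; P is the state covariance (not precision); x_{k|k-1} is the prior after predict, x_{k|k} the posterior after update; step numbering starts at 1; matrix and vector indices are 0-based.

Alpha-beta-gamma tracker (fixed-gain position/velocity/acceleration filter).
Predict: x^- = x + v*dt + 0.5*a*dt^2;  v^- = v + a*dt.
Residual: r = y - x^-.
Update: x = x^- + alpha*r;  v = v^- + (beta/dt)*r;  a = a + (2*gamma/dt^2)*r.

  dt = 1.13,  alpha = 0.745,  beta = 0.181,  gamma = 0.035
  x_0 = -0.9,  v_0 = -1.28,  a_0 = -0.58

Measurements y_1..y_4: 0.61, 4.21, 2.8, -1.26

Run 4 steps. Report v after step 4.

step 1: x_pred=-2.7167  r=3.3267  x^+=-0.2383  v^+=-1.4025  a^+=-0.3976
step 2: x_pred=-2.0770  r=6.2870  x^+=2.6068  v^+=-0.8448  a^+=-0.0530
step 3: x_pred=1.6183  r=1.1817  x^+=2.4987  v^+=-0.7154  a^+=0.0118
step 4: x_pred=1.6978  r=-2.9578  x^+=-0.5058  v^+=-1.1758  a^+=-0.1503

v_post = -1.1758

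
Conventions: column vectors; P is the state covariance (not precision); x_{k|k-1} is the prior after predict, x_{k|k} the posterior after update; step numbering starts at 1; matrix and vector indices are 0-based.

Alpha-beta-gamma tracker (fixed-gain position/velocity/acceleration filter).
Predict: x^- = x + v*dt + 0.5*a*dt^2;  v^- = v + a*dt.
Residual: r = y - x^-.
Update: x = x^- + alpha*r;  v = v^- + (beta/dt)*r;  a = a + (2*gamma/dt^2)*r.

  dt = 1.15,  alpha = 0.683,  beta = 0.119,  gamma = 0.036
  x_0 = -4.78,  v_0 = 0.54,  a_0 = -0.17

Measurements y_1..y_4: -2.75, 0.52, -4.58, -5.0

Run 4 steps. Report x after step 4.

x_post = -4.2868

step 1: x_pred=-4.2714  r=1.5214  x^+=-3.2323  v^+=0.5019  a^+=-0.0872
step 2: x_pred=-2.7127  r=3.2327  x^+=-0.5048  v^+=0.7362  a^+=0.0888
step 3: x_pred=0.4006  r=-4.9806  x^+=-3.0011  v^+=0.3230  a^+=-0.1823
step 4: x_pred=-2.7503  r=-2.2497  x^+=-4.2868  v^+=-0.1195  a^+=-0.3048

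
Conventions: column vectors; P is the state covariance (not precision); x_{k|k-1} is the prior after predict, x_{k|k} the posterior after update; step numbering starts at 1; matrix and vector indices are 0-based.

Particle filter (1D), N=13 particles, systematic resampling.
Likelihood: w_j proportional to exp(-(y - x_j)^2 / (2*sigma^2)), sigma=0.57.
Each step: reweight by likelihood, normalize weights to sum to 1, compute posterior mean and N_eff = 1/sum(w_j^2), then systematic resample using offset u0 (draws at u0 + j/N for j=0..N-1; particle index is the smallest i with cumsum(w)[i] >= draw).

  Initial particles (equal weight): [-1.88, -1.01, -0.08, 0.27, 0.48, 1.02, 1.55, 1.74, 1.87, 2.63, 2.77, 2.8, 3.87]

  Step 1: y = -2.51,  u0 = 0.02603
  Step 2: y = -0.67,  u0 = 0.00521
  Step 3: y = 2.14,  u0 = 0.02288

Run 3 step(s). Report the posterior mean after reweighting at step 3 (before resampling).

post_mean = -1.0101

step 1: w=[0.9452, 0.0546, 0.0002, 0.0000, 0.0000, 0.0000, 0.0000, 0.0000, 0.0000, 0.0000, 0.0000, 0.0000, 0.0000]  mean=-1.8321  Neff=1.1156  idx=[0, 0, 0, 0, 0, 0, 0, 0, 0, 0, 0, 0, 1]
step 2: w=[0.0501, 0.0501, 0.0501, 0.0501, 0.0501, 0.0501, 0.0501, 0.0501, 0.0501, 0.0501, 0.0501, 0.0501, 0.3990]  mean=-1.5329  Neff=5.2827  idx=[0, 1, 3, 4, 6, 7, 9, 10, 12, 12, 12, 12, 12]
step 3: w=[0.0000, 0.0000, 0.0000, 0.0000, 0.0000, 0.0000, 0.0000, 0.0000, 0.2000, 0.2000, 0.2000, 0.2000, 0.2000]  mean=-1.0101  Neff=5.0011  idx=[8, 8, 8, 9, 9, 10, 10, 10, 11, 11, 11, 12, 12]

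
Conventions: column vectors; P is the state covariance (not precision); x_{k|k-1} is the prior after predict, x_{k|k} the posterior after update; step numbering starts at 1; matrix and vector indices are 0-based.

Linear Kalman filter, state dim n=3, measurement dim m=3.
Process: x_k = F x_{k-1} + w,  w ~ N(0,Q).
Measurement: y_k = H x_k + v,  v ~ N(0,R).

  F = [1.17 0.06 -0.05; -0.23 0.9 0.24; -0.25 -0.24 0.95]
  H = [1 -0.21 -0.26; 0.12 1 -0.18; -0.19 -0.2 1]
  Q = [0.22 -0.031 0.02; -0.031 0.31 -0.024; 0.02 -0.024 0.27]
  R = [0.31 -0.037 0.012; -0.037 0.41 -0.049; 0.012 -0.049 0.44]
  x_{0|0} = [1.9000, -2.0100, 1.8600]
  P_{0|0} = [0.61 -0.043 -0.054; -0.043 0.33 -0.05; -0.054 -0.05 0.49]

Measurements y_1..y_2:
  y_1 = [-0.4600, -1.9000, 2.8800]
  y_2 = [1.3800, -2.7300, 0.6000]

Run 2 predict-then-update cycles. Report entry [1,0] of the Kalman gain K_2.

step 1: x^-=[2.0094, -1.7996, 1.7744]  P^-=[1.0580 -0.2422 -0.2379; -0.2422 0.6400 0.0340; -0.2379 0.0340 0.8126]  S=[1.6803 -0.1998 -0.5897; -0.1998 1.0314 -0.2970; -0.5897 -0.2970 1.3748]  K=[0.7217 0.0820 0.0432; -0.1556 0.5619 0.0197; -0.0583 0.0248 0.5994]  nu=[-2.3860, -0.0221, 1.1275]  x^+=[0.3345, -1.4185, 2.5887]  P^+=[0.2360 -0.0116 0.0662; -0.0116 0.2411 0.0253; 0.0662 0.0253 0.2794]
step 2: x^-=[0.1768, -0.7323, 2.7161]  P^-=[0.5351 -0.0783 0.0138; -0.0783 0.5423 0.0049; 0.0138 0.0049 0.5065]  S=[0.9295 -0.1433 -0.1723; -0.1433 0.9553 -0.2368; -0.1723 -0.2368 0.9743]  K=[0.6135 0.0886 0.0559; -0.1206 0.5438 0.0198; -0.0258 0.0366 0.5205]  nu=[1.7556, -1.5301, -2.2289]  x^+=[0.9937, -1.8203, 1.4547]  P^+=[0.2044 -0.0018 0.0661; -0.0018 0.2314 0.0266; 0.0661 0.0266 0.2448]

K[1,0] = -0.1206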